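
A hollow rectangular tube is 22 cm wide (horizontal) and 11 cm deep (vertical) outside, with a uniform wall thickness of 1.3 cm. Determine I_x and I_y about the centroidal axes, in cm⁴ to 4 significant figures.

Treat the section as a set of non-overlapping primitives; coordinates are from the bounding-box lower-left.
Outer rectangle: 22 × 11, A = 242 cm², y = 5.5 cm, Ī = 2440.17 cm⁴.
Inner void (subtracted): 19.4 × 8.4, A = 162.96 cm², y = 5.5 cm, Ī = 958.205 cm⁴.
By symmetry the centroid is at mid-height, ȳ = 5.5 cm.
All pieces are centred on the centroidal x-axis, so I = ΣĪ (holes subtracted) = 1481.96 cm⁴.
Repeating about the centroidal y-axis gives I_y = 4649.7 cm⁴.

I_x ≈ 1482 cm⁴, I_y ≈ 4650 cm⁴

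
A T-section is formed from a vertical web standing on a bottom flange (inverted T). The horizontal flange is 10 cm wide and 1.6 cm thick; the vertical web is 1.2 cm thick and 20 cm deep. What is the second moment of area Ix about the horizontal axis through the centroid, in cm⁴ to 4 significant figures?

Ix ≈ 1923 cm⁴

Decompose the section into non-overlapping parts with the origin at the bottom-left of its bounding rectangle.
Flange: 10 × 1.6, A = 16 cm², y = 0.8 cm, Ī = 3.41333 cm⁴.
Web: 1.2 × 20, A = 24 cm², y = 11.6 cm, Ī = 800 cm⁴.
Centroid: ȳ = ΣA·y / ΣA = 7.28 cm.
Transfer each piece to the horizontal axis through the centroid using Ī + A·d² with d = y − 7.28:
  flange: d = -6.48 cm → contributes +675.26 cm⁴
  web: d = 4.32 cm → contributes +1247.9 cm⁴
Total I = 1923.16 cm⁴.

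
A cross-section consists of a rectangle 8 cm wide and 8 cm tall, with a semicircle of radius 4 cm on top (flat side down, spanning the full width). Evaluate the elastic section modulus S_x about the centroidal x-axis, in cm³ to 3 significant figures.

S_x ≈ 149 cm³

Treat the section as a set of non-overlapping primitives; coordinates are from the bounding-box lower-left.
Rectangular body: 8 × 8, A = 64 cm², y = 4 cm, Ī = 341.33 cm⁴.
Semicircular cap: semicircle r = 4, A = 25.133 cm², y = 9.6977 cm, Ī = 28.098 cm⁴.
Centroid: ȳ = ΣA·y / ΣA = 5.6066 cm.
Transfer each piece to the centroidal x-axis using Ī + A·d² with d = y − 5.6066:
  rectangular body: d = -1.6066 cm → contributes +506.52 cm⁴
  semicircular cap: d = 4.0911 cm → contributes +448.74 cm⁴
Total I = 955.27 cm⁴.
Extreme fibre distance c = 6.3934 cm; S = I/c = 149.41 cm³.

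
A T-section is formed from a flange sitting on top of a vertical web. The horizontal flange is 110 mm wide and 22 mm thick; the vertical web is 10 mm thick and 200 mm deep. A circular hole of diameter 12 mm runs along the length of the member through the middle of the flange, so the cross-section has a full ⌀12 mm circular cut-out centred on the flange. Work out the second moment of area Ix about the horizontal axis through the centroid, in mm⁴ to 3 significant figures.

Treat the section as a set of non-overlapping primitives; coordinates are from the bounding-box lower-left.
Flange: 110 × 22, A = 2 420 mm², y = 211 mm, Ī = 97 607 mm⁴.
Web: 10 × 200, A = 2 000 mm², y = 100 mm, Ī = 6 666 667 mm⁴.
Hole (subtracted): ⌀12, A = 113.1 mm², y = 211 mm, Ī = 1017.9 mm⁴.
Centroid: ȳ = ΣA·y / ΣA = 159.45 mm.
Transfer each piece to the horizontal axis through the centroid using Ī + A·d² with d = y − 159.45:
  flange: d = 51.545 mm → contributes +6 527 314 mm⁴
  web: d = -59.455 mm → contributes +13 736 422 mm⁴
  hole: d = 51.545 mm → contributes −301 507 mm⁴
Total I = 19 962 229 mm⁴.

Ix ≈ 2.00 × 10⁷ mm⁴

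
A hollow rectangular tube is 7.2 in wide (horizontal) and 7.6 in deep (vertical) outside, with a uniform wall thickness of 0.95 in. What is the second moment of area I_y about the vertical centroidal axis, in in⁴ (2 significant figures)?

I_y ≈ 170 in⁴

Break the section into simple shapes (no overlaps), measuring from the bottom-left corner of the bounding box.
Outer rectangle: 7.2 × 7.6, A = 54.72 in², x = 3.6 in, Ī = 236.4 in⁴.
Inner void (subtracted): 5.3 × 5.7, A = 30.21 in², x = 3.6 in, Ī = 70.72 in⁴.
By symmetry the centroid is at mid-width, x̄ = 3.6 in.
All pieces are centred on the vertical centroidal axis, so I = ΣĪ (holes subtracted) = 165.7 in⁴.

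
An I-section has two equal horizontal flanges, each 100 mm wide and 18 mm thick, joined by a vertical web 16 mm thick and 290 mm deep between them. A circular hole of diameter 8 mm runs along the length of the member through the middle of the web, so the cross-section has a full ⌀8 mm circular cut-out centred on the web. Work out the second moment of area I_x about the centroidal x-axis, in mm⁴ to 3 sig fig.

I_x ≈ 1.18 × 10⁸ mm⁴

Decompose the section into non-overlapping parts with the origin at the bottom-left of its bounding rectangle.
Bottom flange: 100 × 18, A = 1 800 mm², y = 9 mm, Ī = 48 600 mm⁴.
Web: 16 × 290, A = 4 640 mm², y = 163 mm, Ī = 32 518 667 mm⁴.
Top flange: 100 × 18, A = 1 800 mm², y = 317 mm, Ī = 48 600 mm⁴.
Hole (subtracted): ⌀8, A = 50.265 mm², y = 163 mm, Ī = 201.06 mm⁴.
By symmetry the centroid is at mid-height, ȳ = 163 mm.
Transfer each piece to the centroidal x-axis using Ī + A·d² with d = y − 163:
  bottom flange: d = -154 mm → contributes +42 737 400 mm⁴
  web: d = 0 mm → contributes +32 518 667 mm⁴
  top flange: d = 154 mm → contributes +42 737 400 mm⁴
  hole: d = 0 mm → contributes −201.06 mm⁴
Total I = 117 993 266 mm⁴.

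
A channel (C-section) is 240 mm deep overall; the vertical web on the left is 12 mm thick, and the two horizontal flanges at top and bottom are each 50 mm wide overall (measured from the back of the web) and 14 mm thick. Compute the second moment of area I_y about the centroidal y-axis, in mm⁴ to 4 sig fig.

I_y ≈ 6.482 × 10⁵ mm⁴

Break the section into simple shapes (no overlaps), measuring from the bottom-left corner of the bounding box.
Web: 12 × 240, A = 2 880 mm², x = 6 mm, Ī = 34 560 mm⁴.
Top flange (beyond web): 38 × 14, A = 532 mm², x = 31 mm, Ī = 64017.3 mm⁴.
Bottom flange (beyond web): 38 × 14, A = 532 mm², x = 31 mm, Ī = 64017.3 mm⁴.
Centroid: x̄ = ΣA·x / ΣA = 12.7444 mm.
Transfer each piece to the centroidal y-axis using Ī + A·d² with d = x − 12.7444:
  web: d = -6.74442 mm → contributes +165 563 mm⁴
  top flange (beyond web): d = 18.2556 mm → contributes +241 315 mm⁴
  bottom flange (beyond web): d = 18.2556 mm → contributes +241 315 mm⁴
Total I = 648 193 mm⁴.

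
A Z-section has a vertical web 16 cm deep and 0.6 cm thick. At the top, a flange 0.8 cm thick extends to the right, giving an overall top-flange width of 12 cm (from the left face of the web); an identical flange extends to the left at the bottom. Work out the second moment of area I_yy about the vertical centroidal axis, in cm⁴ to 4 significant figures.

Break the section into simple shapes (no overlaps), measuring from the bottom-left corner of the bounding box.
Web: 0.6 × 16, A = 9.6 cm², x = 11.7 cm, Ī = 0.288 cm⁴.
Top flange (beyond web): 11.4 × 0.8, A = 9.12 cm², x = 17.7 cm, Ī = 98.7696 cm⁴.
Bottom flange (beyond web): 11.4 × 0.8, A = 9.12 cm², x = 5.7 cm, Ī = 98.7696 cm⁴.
Centroid: x̄ = ΣA·x / ΣA = 11.7 cm.
Transfer each piece to the vertical centroidal axis using Ī + A·d² with d = x − 11.7:
  web: d = 0 cm → contributes +0.288 cm⁴
  top flange (beyond web): d = 6 cm → contributes +427.09 cm⁴
  bottom flange (beyond web): d = -6 cm → contributes +427.09 cm⁴
Total I = 854.467 cm⁴.

I_yy ≈ 854.5 cm⁴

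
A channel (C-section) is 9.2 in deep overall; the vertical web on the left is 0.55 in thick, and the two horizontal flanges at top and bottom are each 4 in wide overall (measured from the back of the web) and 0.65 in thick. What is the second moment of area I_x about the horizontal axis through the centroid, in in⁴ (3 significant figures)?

I_x ≈ 118 in⁴

Break the section into simple shapes (no overlaps), measuring from the bottom-left corner of the bounding box.
Web: 0.55 × 9.2, A = 5.06 in², y = 4.6 in, Ī = 35.69 in⁴.
Top flange (beyond web): 3.45 × 0.65, A = 2.2425 in², y = 8.875 in, Ī = 0.078955 in⁴.
Bottom flange (beyond web): 3.45 × 0.65, A = 2.2425 in², y = 0.325 in, Ī = 0.078955 in⁴.
By symmetry the centroid is at mid-height, ȳ = 4.6 in.
Transfer each piece to the horizontal axis through the centroid using Ī + A·d² with d = y − 4.6:
  web: d = 0 in → contributes +35.69 in⁴
  top flange (beyond web): d = 4.275 in → contributes +41.062 in⁴
  bottom flange (beyond web): d = -4.275 in → contributes +41.062 in⁴
Total I = 117.81 in⁴.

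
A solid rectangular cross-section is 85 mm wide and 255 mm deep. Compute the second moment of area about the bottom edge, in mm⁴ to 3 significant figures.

The section: 85 × 255, A = 21 675 mm², y = 127.5 mm, Ī = 117 451 406 mm⁴.
Transfer it to the base of the section using Ī + A·d² with d = y − 0:
  the section: d = 127.5 mm → contributes +469 805 625 mm⁴
Total I = 469 805 625 mm⁴.

I_base ≈ 4.70 × 10⁸ mm⁴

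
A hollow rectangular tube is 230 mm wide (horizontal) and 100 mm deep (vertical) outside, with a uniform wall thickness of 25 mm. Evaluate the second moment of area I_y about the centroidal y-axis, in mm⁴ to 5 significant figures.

I_y ≈ 7.7092 × 10⁷ mm⁴

Treat the section as a set of non-overlapping primitives; coordinates are from the bounding-box lower-left.
Outer rectangle: 230 × 100, A = 23 000 mm², x = 115 mm, Ī = 101 391 667 mm⁴.
Inner void (subtracted): 180 × 50, A = 9 000 mm², x = 115 mm, Ī = 24 300 000 mm⁴.
By symmetry the centroid is at mid-width, x̄ = 115 mm.
All pieces are centred on the centroidal y-axis, so I = ΣĪ (holes subtracted) = 77 091 667 mm⁴.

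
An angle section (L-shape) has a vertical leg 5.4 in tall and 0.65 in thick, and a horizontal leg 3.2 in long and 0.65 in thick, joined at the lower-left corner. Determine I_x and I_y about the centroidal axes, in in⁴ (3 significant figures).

Break the section into simple shapes (no overlaps), measuring from the bottom-left corner of the bounding box.
Vertical leg: 0.65 × 5.4, A = 3.51 in², y = 2.7 in, Ī = 8.5293 in⁴.
Horizontal leg (remainder): 2.55 × 0.65, A = 1.6575 in², y = 0.325 in, Ī = 0.058358 in⁴.
Centroid: ȳ = ΣA·y / ΣA = 1.9382 in.
Transfer each piece to the centroidal x-axis using Ī + A·d² with d = y − 1.9382:
  vertical leg: d = 0.76179 in → contributes +10.566 in⁴
  horizontal leg (remainder): d = -1.6132 in → contributes +4.3719 in⁴
Total I = 14.938 in⁴.
For the y-axis: x̄ = 0.83821 in.
Repeating about the centroidal y-axis gives I_y = 3.9039 in⁴.

I_x ≈ 14.9 in⁴, I_y ≈ 3.90 in⁴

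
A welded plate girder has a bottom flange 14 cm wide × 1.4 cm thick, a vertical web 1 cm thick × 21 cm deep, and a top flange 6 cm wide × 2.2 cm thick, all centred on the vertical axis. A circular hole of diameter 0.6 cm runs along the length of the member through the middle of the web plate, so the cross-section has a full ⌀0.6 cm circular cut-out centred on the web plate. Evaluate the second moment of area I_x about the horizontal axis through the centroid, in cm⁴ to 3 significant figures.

I_x ≈ 4930 cm⁴

Split into non-overlapping primitives; take the origin at the lower-left of the bounding box.
Bottom plate: 14 × 1.4, A = 19.6 cm², y = 0.7 cm, Ī = 3.2013 cm⁴.
Web plate: 1 × 21, A = 21 cm², y = 11.9 cm, Ī = 771.75 cm⁴.
Top plate: 6 × 2.2, A = 13.2 cm², y = 23.5 cm, Ī = 5.324 cm⁴.
Hole (subtracted): ⌀0.6, A = 0.28274 cm², y = 11.9 cm, Ī = 0.0063617 cm⁴.
Centroid: ȳ = ΣA·y / ΣA = 10.659 cm.
Transfer each piece to the horizontal axis through the centroid using Ī + A·d² with d = y − 10.659:
  bottom plate: d = -9.9593 cm → contributes +1947.3 cm⁴
  web plate: d = 1.2407 cm → contributes +804.08 cm⁴
  top plate: d = 12.841 cm → contributes +2181.8 cm⁴
  hole: d = 1.2407 cm → contributes −0.44161 cm⁴
Total I = 4932.7 cm⁴.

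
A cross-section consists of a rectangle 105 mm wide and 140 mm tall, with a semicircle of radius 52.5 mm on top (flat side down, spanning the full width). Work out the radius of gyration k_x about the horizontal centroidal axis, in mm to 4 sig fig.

Treat the section as a set of non-overlapping primitives; coordinates are from the bounding-box lower-left.
Rectangular body: 105 × 140, A = 14 700 mm², y = 70 mm, Ī = 24 010 000 mm⁴.
Semicircular cap: semicircle r = 52.5, A = 4329.51 mm², y = 162.282 mm, Ī = 833 814 mm⁴.
Centroid: ȳ = ΣA·y / ΣA = 90.9955 mm.
Transfer each piece to the horizontal centroidal axis using Ī + A·d² with d = y − 90.9955:
  rectangular body: d = -20.9955 mm → contributes +30 489 930 mm⁴
  semicircular cap: d = 71.2862 mm → contributes +22 835 156 mm⁴
Total I = 53 325 086 mm⁴.
Radius of gyration: k = √(I/A) = √(53 325 086 / 19029.5) = 52.9361 mm.

k_x ≈ 52.94 mm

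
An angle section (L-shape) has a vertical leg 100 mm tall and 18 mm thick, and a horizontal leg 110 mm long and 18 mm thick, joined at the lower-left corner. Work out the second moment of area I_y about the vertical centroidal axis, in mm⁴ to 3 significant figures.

Split into non-overlapping primitives; take the origin at the lower-left of the bounding box.
Vertical leg: 18 × 100, A = 1 800 mm², x = 9 mm, Ī = 48 600 mm⁴.
Horizontal leg (remainder): 92 × 18, A = 1 656 mm², x = 64 mm, Ī = 1 168 032 mm⁴.
Centroid: x̄ = ΣA·x / ΣA = 35.354 mm.
Transfer each piece to the vertical centroidal axis using Ī + A·d² with d = x − 35.354:
  vertical leg: d = -26.354 mm → contributes +1 298 776 mm⁴
  horizontal leg (remainder): d = 28.646 mm → contributes +2 526 919 mm⁴
Total I = 3 825 695 mm⁴.

I_y ≈ 3.83 × 10⁶ mm⁴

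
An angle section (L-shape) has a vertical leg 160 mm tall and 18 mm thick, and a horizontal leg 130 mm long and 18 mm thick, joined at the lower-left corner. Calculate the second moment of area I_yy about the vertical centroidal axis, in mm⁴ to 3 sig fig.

Treat the section as a set of non-overlapping primitives; coordinates are from the bounding-box lower-left.
Vertical leg: 18 × 160, A = 2 880 mm², x = 9 mm, Ī = 77 760 mm⁴.
Horizontal leg (remainder): 112 × 18, A = 2 016 mm², x = 74 mm, Ī = 2 107 392 mm⁴.
Centroid: x̄ = ΣA·x / ΣA = 35.765 mm.
Transfer each piece to the vertical centroidal axis using Ī + A·d² with d = x − 35.765:
  vertical leg: d = -26.765 mm → contributes +2 140 847 mm⁴
  horizontal leg (remainder): d = 38.235 mm → contributes +5 054 658 mm⁴
Total I = 7 195 505 mm⁴.

I_yy ≈ 7.20 × 10⁶ mm⁴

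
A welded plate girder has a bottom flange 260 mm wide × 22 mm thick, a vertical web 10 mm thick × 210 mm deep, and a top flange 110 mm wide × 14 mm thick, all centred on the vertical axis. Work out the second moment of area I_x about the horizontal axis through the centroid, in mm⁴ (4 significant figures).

Decompose the section into non-overlapping parts with the origin at the bottom-left of its bounding rectangle.
Bottom plate: 260 × 22, A = 5 720 mm², y = 11 mm, Ī = 230 707 mm⁴.
Web plate: 10 × 210, A = 2 100 mm², y = 127 mm, Ī = 7 717 500 mm⁴.
Top plate: 110 × 14, A = 1 540 mm², y = 239 mm, Ī = 25153.3 mm⁴.
Centroid: ȳ = ΣA·y / ΣA = 74.5385 mm.
Transfer each piece to the horizontal axis through the centroid using Ī + A·d² with d = y − 74.5385:
  bottom plate: d = -63.5385 mm → contributes +23 323 125 mm⁴
  web plate: d = 52.4615 mm → contributes +13 497 147 mm⁴
  top plate: d = 164.462 mm → contributes +41 678 454 mm⁴
Total I = 78 498 726 mm⁴.

I_x ≈ 7.850 × 10⁷ mm⁴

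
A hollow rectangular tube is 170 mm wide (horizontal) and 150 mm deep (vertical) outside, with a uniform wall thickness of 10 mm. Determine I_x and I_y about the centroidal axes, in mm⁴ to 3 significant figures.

I_x ≈ 2.04 × 10⁷ mm⁴, I_y ≈ 2.49 × 10⁷ mm⁴

Break the section into simple shapes (no overlaps), measuring from the bottom-left corner of the bounding box.
Outer rectangle: 170 × 150, A = 25 500 mm², y = 75 mm, Ī = 47 812 500 mm⁴.
Inner void (subtracted): 150 × 130, A = 19 500 mm², y = 75 mm, Ī = 27 462 500 mm⁴.
By symmetry the centroid is at mid-height, ȳ = 75 mm.
All pieces are centred on the centroidal x-axis, so I = ΣĪ (holes subtracted) = 20 350 000 mm⁴.
Repeating about the centroidal y-axis gives I_y = 24 850 000 mm⁴.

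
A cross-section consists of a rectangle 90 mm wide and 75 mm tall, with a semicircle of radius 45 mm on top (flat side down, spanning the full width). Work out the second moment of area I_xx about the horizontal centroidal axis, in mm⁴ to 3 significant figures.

I_xx ≈ 1.05 × 10⁷ mm⁴

Treat the section as a set of non-overlapping primitives; coordinates are from the bounding-box lower-left.
Rectangular body: 90 × 75, A = 6 750 mm², y = 37.5 mm, Ī = 3 164 063 mm⁴.
Semicircular cap: semicircle r = 45, A = 3180.9 mm², y = 94.099 mm, Ī = 450 072 mm⁴.
Centroid: ȳ = ΣA·y / ΣA = 55.629 mm.
Transfer each piece to the horizontal centroidal axis using Ī + A·d² with d = y − 55.629:
  rectangular body: d = -18.129 mm → contributes +5 382 417 mm⁴
  semicircular cap: d = 38.47 mm → contributes +5 157 566 mm⁴
Total I = 10 539 983 mm⁴.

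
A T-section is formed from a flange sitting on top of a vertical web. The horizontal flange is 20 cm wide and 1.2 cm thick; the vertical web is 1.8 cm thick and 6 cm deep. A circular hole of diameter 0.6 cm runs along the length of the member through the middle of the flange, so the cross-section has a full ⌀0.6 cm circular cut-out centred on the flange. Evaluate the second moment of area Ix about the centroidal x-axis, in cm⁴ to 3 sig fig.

Ix ≈ 131 cm⁴

Break the section into simple shapes (no overlaps), measuring from the bottom-left corner of the bounding box.
Flange: 20 × 1.2, A = 24 cm², y = 6.6 cm, Ī = 2.88 cm⁴.
Web: 1.8 × 6, A = 10.8 cm², y = 3 cm, Ī = 32.4 cm⁴.
Hole (subtracted): ⌀0.6, A = 0.28274 cm², y = 6.6 cm, Ī = 0.0063617 cm⁴.
Centroid: ȳ = ΣA·y / ΣA = 5.4736 cm.
Transfer each piece to the centroidal x-axis using Ī + A·d² with d = y − 5.4736:
  flange: d = 1.1264 cm → contributes +33.33 cm⁴
  web: d = -2.4736 cm → contributes +98.482 cm⁴
  hole: d = 1.1264 cm → contributes −0.3651 cm⁴
Total I = 131.45 cm⁴.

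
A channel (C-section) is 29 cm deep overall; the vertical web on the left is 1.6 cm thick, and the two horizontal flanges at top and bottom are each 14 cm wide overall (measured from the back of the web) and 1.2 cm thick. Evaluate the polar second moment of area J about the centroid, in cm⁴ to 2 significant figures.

J ≈ 1.0 × 10⁴ cm⁴

Break the section into simple shapes (no overlaps), measuring from the bottom-left corner of the bounding box.
Web: 1.6 × 29, A = 46.4 cm², y = 14.5 cm, Ī = 3 252 cm⁴.
Top flange (beyond web): 12.4 × 1.2, A = 14.88 cm², y = 28.4 cm, Ī = 1.786 cm⁴.
Bottom flange (beyond web): 12.4 × 1.2, A = 14.88 cm², y = 0.6 cm, Ī = 1.786 cm⁴.
By symmetry the centroid is at mid-height, ȳ = 14.5 cm.
Transfer each piece to the centroidal x-axis using Ī + A·d² with d = y − 14.5:
  web: d = 0 cm → contributes +3 252 cm⁴
  top flange (beyond web): d = 13.9 cm → contributes +2 877 cm⁴
  bottom flange (beyond web): d = -13.9 cm → contributes +2 877 cm⁴
Total I = 9 005 cm⁴.
For the y-axis: x̄ = 3.535 cm.
Repeating about the centroidal y-axis gives I_y = 1 280 cm⁴.
Polar second moment: J = I_x + I_y = 10 285 cm⁴.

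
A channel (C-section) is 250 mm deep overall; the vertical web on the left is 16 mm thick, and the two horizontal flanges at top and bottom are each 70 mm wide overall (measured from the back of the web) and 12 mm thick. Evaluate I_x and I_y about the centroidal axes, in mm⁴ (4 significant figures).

Treat the section as a set of non-overlapping primitives; coordinates are from the bounding-box lower-left.
Web: 16 × 250, A = 4 000 mm², y = 125 mm, Ī = 20 833 333 mm⁴.
Top flange (beyond web): 54 × 12, A = 648 mm², y = 244 mm, Ī = 7 776 mm⁴.
Bottom flange (beyond web): 54 × 12, A = 648 mm², y = 6 mm, Ī = 7 776 mm⁴.
By symmetry the centroid is at mid-height, ȳ = 125 mm.
Transfer each piece to the centroidal x-axis using Ī + A·d² with d = y − 125:
  web: d = 0 mm → contributes +20 833 333 mm⁴
  top flange (beyond web): d = 119 mm → contributes +9 184 104 mm⁴
  bottom flange (beyond web): d = -119 mm → contributes +9 184 104 mm⁴
Total I = 39 201 541 mm⁴.
For the y-axis: x̄ = 16.565 mm.
Repeating about the centroidal y-axis gives I_y = 1 599 355 mm⁴.

I_x ≈ 3.920 × 10⁷ mm⁴, I_y ≈ 1.599 × 10⁶ mm⁴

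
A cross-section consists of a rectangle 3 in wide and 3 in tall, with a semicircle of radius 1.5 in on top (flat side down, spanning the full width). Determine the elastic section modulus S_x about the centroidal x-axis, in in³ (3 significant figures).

S_x ≈ 7.88 in³

Decompose the section into non-overlapping parts with the origin at the bottom-left of its bounding rectangle.
Rectangular body: 3 × 3, A = 9 in², y = 1.5 in, Ī = 6.75 in⁴.
Semicircular cap: semicircle r = 1.5, A = 3.5343 in², y = 3.6366 in, Ī = 0.55564 in⁴.
Centroid: ȳ = ΣA·y / ΣA = 2.1025 in.
Transfer each piece to the centroidal x-axis using Ī + A·d² with d = y − 2.1025:
  rectangular body: d = -0.60246 in → contributes +10.017 in⁴
  semicircular cap: d = 1.5342 in → contributes +8.8741 in⁴
Total I = 18.891 in⁴.
Extreme fibre distance c = 2.3975 in; S = I/c = 7.8792 in³.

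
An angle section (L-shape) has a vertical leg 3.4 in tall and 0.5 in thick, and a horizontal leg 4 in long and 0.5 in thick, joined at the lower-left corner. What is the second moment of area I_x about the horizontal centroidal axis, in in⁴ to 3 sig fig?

Split into non-overlapping primitives; take the origin at the lower-left of the bounding box.
Vertical leg: 0.5 × 3.4, A = 1.7 in², y = 1.7 in, Ī = 1.6377 in⁴.
Horizontal leg (remainder): 3.5 × 0.5, A = 1.75 in², y = 0.25 in, Ī = 0.036458 in⁴.
Centroid: ȳ = ΣA·y / ΣA = 0.96449 in.
Transfer each piece to the horizontal centroidal axis using Ī + A·d² with d = y − 0.96449:
  vertical leg: d = 0.73551 in → contributes +2.5573 in⁴
  horizontal leg (remainder): d = -0.71449 in → contributes +0.92983 in⁴
Total I = 3.4872 in⁴.

I_x ≈ 3.49 in⁴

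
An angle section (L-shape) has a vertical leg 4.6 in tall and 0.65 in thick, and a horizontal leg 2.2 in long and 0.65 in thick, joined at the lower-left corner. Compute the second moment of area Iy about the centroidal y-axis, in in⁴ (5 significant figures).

Split into non-overlapping primitives; take the origin at the lower-left of the bounding box.
Vertical leg: 0.65 × 4.6, A = 2.99 in², x = 0.325 in, Ī = 0.1052729 in⁴.
Horizontal leg (remainder): 1.55 × 0.65, A = 1.0075 in², x = 1.425 in, Ī = 0.2017099 in⁴.
Centroid: x̄ = ΣA·x / ΣA = 0.6022358 in.
Transfer each piece to the centroidal y-axis using Ī + A·d² with d = x − 0.6022358:
  vertical leg: d = -0.2772358 in → contributes +0.3350833 in⁴
  horizontal leg (remainder): d = 0.8227642 in → contributes +0.8837279 in⁴
Total I = 1.218811 in⁴.

Iy ≈ 1.2188 in⁴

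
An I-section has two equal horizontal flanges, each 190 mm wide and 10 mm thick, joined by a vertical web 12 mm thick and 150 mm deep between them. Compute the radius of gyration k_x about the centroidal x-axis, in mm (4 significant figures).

Break the section into simple shapes (no overlaps), measuring from the bottom-left corner of the bounding box.
Bottom flange: 190 × 10, A = 1 900 mm², y = 5 mm, Ī = 15833.3 mm⁴.
Web: 12 × 150, A = 1 800 mm², y = 85 mm, Ī = 3 375 000 mm⁴.
Top flange: 190 × 10, A = 1 900 mm², y = 165 mm, Ī = 15833.3 mm⁴.
By symmetry the centroid is at mid-height, ȳ = 85 mm.
Transfer each piece to the centroidal x-axis using Ī + A·d² with d = y − 85:
  bottom flange: d = -80 mm → contributes +12 175 833 mm⁴
  web: d = 0 mm → contributes +3 375 000 mm⁴
  top flange: d = 80 mm → contributes +12 175 833 mm⁴
Total I = 27 726 667 mm⁴.
Radius of gyration: k = √(I/A) = √(27 726 667 / 5 600) = 70.3647 mm.

k_x ≈ 70.36 mm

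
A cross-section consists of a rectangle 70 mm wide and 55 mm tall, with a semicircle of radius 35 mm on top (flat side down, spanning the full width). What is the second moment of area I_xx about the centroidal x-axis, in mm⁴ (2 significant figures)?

I_xx ≈ 3.4 × 10⁶ mm⁴

Decompose the section into non-overlapping parts with the origin at the bottom-left of its bounding rectangle.
Rectangular body: 70 × 55, A = 3 850 mm², y = 27.5 mm, Ī = 970 521 mm⁴.
Semicircular cap: semicircle r = 35, A = 1 924 mm², y = 69.85 mm, Ī = 164 704 mm⁴.
Centroid: ȳ = ΣA·y / ΣA = 41.61 mm.
Transfer each piece to the centroidal x-axis using Ī + A·d² with d = y − 41.61:
  rectangular body: d = -14.11 mm → contributes +1 737 500 mm⁴
  semicircular cap: d = 28.24 mm → contributes +1 699 280 mm⁴
Total I = 3 436 779 mm⁴.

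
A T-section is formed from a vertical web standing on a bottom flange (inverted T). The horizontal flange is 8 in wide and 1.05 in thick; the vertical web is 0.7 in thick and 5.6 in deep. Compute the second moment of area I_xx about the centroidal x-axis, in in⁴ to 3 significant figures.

Treat the section as a set of non-overlapping primitives; coordinates are from the bounding-box lower-left.
Flange: 8 × 1.05, A = 8.4 in², y = 0.525 in, Ī = 0.77175 in⁴.
Web: 0.7 × 5.6, A = 3.92 in², y = 3.85 in, Ī = 10.244 in⁴.
Centroid: ȳ = ΣA·y / ΣA = 1.583 in.
Transfer each piece to the centroidal x-axis using Ī + A·d² with d = y − 1.583:
  flange: d = -1.058 in → contributes +10.174 in⁴
  web: d = 2.267 in → contributes +30.391 in⁴
Total I = 40.565 in⁴.

I_xx ≈ 40.6 in⁴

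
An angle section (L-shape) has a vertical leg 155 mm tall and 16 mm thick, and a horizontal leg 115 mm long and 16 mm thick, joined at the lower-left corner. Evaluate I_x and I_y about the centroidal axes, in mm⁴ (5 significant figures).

I_x ≈ 9.6679 × 10⁶ mm⁴, I_y ≈ 4.5425 × 10⁶ mm⁴

Break the section into simple shapes (no overlaps), measuring from the bottom-left corner of the bounding box.
Vertical leg: 16 × 155, A = 2 480 mm², y = 77.5 mm, Ī = 4 965 167 mm⁴.
Horizontal leg (remainder): 99 × 16, A = 1 584 mm², y = 8 mm, Ī = 33 792 mm⁴.
Centroid: ȳ = ΣA·y / ΣA = 50.41142 mm.
Transfer each piece to the centroidal x-axis using Ī + A·d² with d = y − 50.41142:
  vertical leg: d = 27.08858 mm → contributes +6 784 969 mm⁴
  horizontal leg (remainder): d = -42.41142 mm → contributes +2 882 978 mm⁴
Total I = 9 667 947 mm⁴.
For the y-axis: x̄ = 30.41142 mm.
Repeating about the centroidal y-axis gives I_y = 4 542 507 mm⁴.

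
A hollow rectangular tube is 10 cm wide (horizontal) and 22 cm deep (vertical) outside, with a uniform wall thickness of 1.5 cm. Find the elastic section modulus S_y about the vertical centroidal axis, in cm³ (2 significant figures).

S_y ≈ 260 cm³

Split into non-overlapping primitives; take the origin at the lower-left of the bounding box.
Outer rectangle: 10 × 22, A = 220 cm², x = 5 cm, Ī = 1 833 cm⁴.
Inner void (subtracted): 7 × 19, A = 133 cm², x = 5 cm, Ī = 543.1 cm⁴.
By symmetry the centroid is at mid-width, x̄ = 5 cm.
All pieces are centred on the vertical centroidal axis, so I = ΣĪ (holes subtracted) = 1 290 cm⁴.
Extreme fibre distance c = 5 cm; S = I/c = 258.1 cm³.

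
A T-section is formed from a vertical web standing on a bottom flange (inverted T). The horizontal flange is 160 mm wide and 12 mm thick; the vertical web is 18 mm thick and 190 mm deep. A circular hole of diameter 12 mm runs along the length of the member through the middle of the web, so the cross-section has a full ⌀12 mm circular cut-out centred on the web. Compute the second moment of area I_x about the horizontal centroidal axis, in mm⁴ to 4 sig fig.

Break the section into simple shapes (no overlaps), measuring from the bottom-left corner of the bounding box.
Flange: 160 × 12, A = 1 920 mm², y = 6 mm, Ī = 23 040 mm⁴.
Web: 18 × 190, A = 3 420 mm², y = 107 mm, Ī = 10 288 500 mm⁴.
Hole (subtracted): ⌀12, A = 113.097 mm², y = 107 mm, Ī = 1017.88 mm⁴.
Centroid: ȳ = ΣA·y / ΣA = 69.8996 mm.
Transfer each piece to the horizontal centroidal axis using Ī + A·d² with d = y − 69.8996:
  flange: d = -63.8996 mm → contributes +7 862 713 mm⁴
  web: d = 37.1004 mm → contributes +14 995 915 mm⁴
  hole: d = 37.1004 mm → contributes −156 689 mm⁴
Total I = 22 701 939 mm⁴.

I_x ≈ 2.270 × 10⁷ mm⁴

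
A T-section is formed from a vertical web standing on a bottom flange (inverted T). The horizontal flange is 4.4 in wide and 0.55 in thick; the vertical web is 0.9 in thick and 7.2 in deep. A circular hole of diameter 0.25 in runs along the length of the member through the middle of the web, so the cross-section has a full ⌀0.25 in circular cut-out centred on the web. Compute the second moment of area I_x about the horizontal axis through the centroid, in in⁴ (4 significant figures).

I_x ≈ 54.46 in⁴

Treat the section as a set of non-overlapping primitives; coordinates are from the bounding-box lower-left.
Flange: 4.4 × 0.55, A = 2.42 in², y = 0.275 in, Ī = 0.0610042 in⁴.
Web: 0.9 × 7.2, A = 6.48 in², y = 4.15 in, Ī = 27.9936 in⁴.
Hole (subtracted): ⌀0.25, A = 0.0490874 in², y = 4.15 in, Ī = 0.000191748 in⁴.
Centroid: ȳ = ΣA·y / ΣA = 3.0905 in.
Transfer each piece to the horizontal axis through the centroid using Ī + A·d² with d = y − 3.0905:
  flange: d = -2.8155 in → contributes +19.2445 in⁴
  web: d = 1.0595 in → contributes +35.2676 in⁴
  hole: d = 1.0595 in → contributes −0.0552938 in⁴
Total I = 54.4568 in⁴.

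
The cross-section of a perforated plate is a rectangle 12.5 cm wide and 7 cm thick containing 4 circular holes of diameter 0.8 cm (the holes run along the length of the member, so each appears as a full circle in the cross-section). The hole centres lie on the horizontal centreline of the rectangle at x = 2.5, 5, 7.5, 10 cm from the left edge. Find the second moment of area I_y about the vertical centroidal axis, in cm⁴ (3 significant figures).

I_y ≈ 1120 cm⁴

Break the section into simple shapes (no overlaps), measuring from the bottom-left corner of the bounding box.
Plate: 12.5 × 7, A = 87.5 cm², x = 6.25 cm, Ī = 1139.3 cm⁴.
Hole 1 (subtracted): ⌀0.8, A = 0.50265 cm², x = 2.5 cm, Ī = 0.020106 cm⁴.
Hole 2 (subtracted): ⌀0.8, A = 0.50265 cm², x = 5 cm, Ī = 0.020106 cm⁴.
Hole 3 (subtracted): ⌀0.8, A = 0.50265 cm², x = 7.5 cm, Ī = 0.020106 cm⁴.
Hole 4 (subtracted): ⌀0.8, A = 0.50265 cm², x = 10 cm, Ī = 0.020106 cm⁴.
By symmetry the centroid is at mid-width, x̄ = 6.25 cm.
Transfer each piece to the vertical centroidal axis using Ī + A·d² with d = x − 6.25:
  plate: d = 0 cm → contributes +1139.3 cm⁴
  hole 1: d = -3.75 cm → contributes −7.0887 cm⁴
  hole 2: d = -1.25 cm → contributes −0.8055 cm⁴
  hole 3: d = 1.25 cm → contributes −0.8055 cm⁴
  hole 4: d = 3.75 cm → contributes −7.0887 cm⁴
Total I = 1123.5 cm⁴.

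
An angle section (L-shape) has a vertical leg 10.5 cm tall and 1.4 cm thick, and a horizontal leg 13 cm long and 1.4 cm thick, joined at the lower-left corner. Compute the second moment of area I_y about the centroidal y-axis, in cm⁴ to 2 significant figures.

I_y ≈ 510 cm⁴

Decompose the section into non-overlapping parts with the origin at the bottom-left of its bounding rectangle.
Vertical leg: 1.4 × 10.5, A = 14.7 cm², x = 0.7 cm, Ī = 2.401 cm⁴.
Horizontal leg (remainder): 11.6 × 1.4, A = 16.24 cm², x = 7.2 cm, Ī = 182.1 cm⁴.
Centroid: x̄ = ΣA·x / ΣA = 4.112 cm.
Transfer each piece to the centroidal y-axis using Ī + A·d² with d = x − 4.112:
  vertical leg: d = -3.412 cm → contributes +173.5 cm⁴
  horizontal leg (remainder): d = 3.088 cm → contributes +337 cm⁴
Total I = 510.5 cm⁴.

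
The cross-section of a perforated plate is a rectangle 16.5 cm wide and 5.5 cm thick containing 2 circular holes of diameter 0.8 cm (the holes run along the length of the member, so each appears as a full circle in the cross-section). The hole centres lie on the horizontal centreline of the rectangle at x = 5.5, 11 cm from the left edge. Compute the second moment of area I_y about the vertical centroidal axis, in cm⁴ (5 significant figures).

Break the section into simple shapes (no overlaps), measuring from the bottom-left corner of the bounding box.
Plate: 16.5 × 5.5, A = 90.75 cm², x = 8.25 cm, Ī = 2058.891 cm⁴.
Hole 1 (subtracted): ⌀0.8, A = 0.5026548 cm², x = 5.5 cm, Ī = 0.02010619 cm⁴.
Hole 2 (subtracted): ⌀0.8, A = 0.5026548 cm², x = 11 cm, Ī = 0.02010619 cm⁴.
By symmetry the centroid is at mid-width, x̄ = 8.25 cm.
Transfer each piece to the vertical centroidal axis using Ī + A·d² with d = x − 8.25:
  plate: d = 0 cm → contributes +2058.891 cm⁴
  hole 1: d = -2.75 cm → contributes −3.821433 cm⁴
  hole 2: d = 2.75 cm → contributes −3.821433 cm⁴
Total I = 2051.248 cm⁴.

I_y ≈ 2051.2 cm⁴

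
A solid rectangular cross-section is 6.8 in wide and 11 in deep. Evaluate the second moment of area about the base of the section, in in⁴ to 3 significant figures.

I_base ≈ 3020 in⁴

The section: 6.8 × 11, A = 74.8 in², y = 5.5 in, Ī = 754.23 in⁴.
Transfer it to the base of the section using Ī + A·d² with d = y − 0:
  the section: d = 5.5 in → contributes +3016.9 in⁴
Total I = 3016.9 in⁴.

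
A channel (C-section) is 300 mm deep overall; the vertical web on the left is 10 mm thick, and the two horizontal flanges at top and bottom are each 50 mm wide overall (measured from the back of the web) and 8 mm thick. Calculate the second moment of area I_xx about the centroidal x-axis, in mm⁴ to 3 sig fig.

I_xx ≈ 3.61 × 10⁷ mm⁴

Split into non-overlapping primitives; take the origin at the lower-left of the bounding box.
Web: 10 × 300, A = 3 000 mm², y = 150 mm, Ī = 22 500 000 mm⁴.
Top flange (beyond web): 40 × 8, A = 320 mm², y = 296 mm, Ī = 1706.7 mm⁴.
Bottom flange (beyond web): 40 × 8, A = 320 mm², y = 4 mm, Ī = 1706.7 mm⁴.
By symmetry the centroid is at mid-height, ȳ = 150 mm.
Transfer each piece to the centroidal x-axis using Ī + A·d² with d = y − 150:
  web: d = 0 mm → contributes +22 500 000 mm⁴
  top flange (beyond web): d = 146 mm → contributes +6 822 827 mm⁴
  bottom flange (beyond web): d = -146 mm → contributes +6 822 827 mm⁴
Total I = 36 145 653 mm⁴.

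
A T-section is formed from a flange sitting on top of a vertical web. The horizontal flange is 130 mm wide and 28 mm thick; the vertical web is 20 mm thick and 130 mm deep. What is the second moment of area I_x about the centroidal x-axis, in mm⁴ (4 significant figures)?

Break the section into simple shapes (no overlaps), measuring from the bottom-left corner of the bounding box.
Flange: 130 × 28, A = 3 640 mm², y = 144 mm, Ī = 237 813 mm⁴.
Web: 20 × 130, A = 2 600 mm², y = 65 mm, Ī = 3 661 667 mm⁴.
Centroid: ȳ = ΣA·y / ΣA = 111.083 mm.
Transfer each piece to the centroidal x-axis using Ī + A·d² with d = y − 111.083:
  flange: d = 32.9167 mm → contributes +4 181 779 mm⁴
  web: d = -46.0833 mm → contributes +9 183 218 mm⁴
Total I = 13 364 997 mm⁴.

I_x ≈ 1.336 × 10⁷ mm⁴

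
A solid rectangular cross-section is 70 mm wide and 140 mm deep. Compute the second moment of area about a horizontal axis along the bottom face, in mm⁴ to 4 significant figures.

The section: 70 × 140, A = 9 800 mm², y = 70 mm, Ī = 16 006 667 mm⁴.
Transfer it to a horizontal axis along the bottom face using Ī + A·d² with d = y − 0:
  the section: d = 70 mm → contributes +64 026 667 mm⁴
Total I = 64 026 667 mm⁴.

I_base ≈ 6.403 × 10⁷ mm⁴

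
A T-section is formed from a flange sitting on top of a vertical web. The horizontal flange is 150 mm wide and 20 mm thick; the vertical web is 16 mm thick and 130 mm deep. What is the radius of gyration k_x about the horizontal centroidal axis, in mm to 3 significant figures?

k_x ≈ 44.2 mm

Split into non-overlapping primitives; take the origin at the lower-left of the bounding box.
Flange: 150 × 20, A = 3 000 mm², y = 140 mm, Ī = 100 000 mm⁴.
Web: 16 × 130, A = 2 080 mm², y = 65 mm, Ī = 2 929 333 mm⁴.
Centroid: ȳ = ΣA·y / ΣA = 109.29 mm.
Transfer each piece to the horizontal centroidal axis using Ī + A·d² with d = y − 109.29:
  flange: d = 30.709 mm → contributes +2 929 066 mm⁴
  web: d = -44.291 mm → contributes +7 009 716 mm⁴
Total I = 9 938 782 mm⁴.
Radius of gyration: k = √(I/A) = √(9 938 782 / 5 080) = 44.232 mm.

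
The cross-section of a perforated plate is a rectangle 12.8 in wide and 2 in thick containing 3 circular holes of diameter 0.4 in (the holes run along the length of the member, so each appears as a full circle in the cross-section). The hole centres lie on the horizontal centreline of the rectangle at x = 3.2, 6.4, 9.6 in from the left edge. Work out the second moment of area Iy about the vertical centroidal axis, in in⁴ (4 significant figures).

Iy ≈ 346.9 in⁴

Split into non-overlapping primitives; take the origin at the lower-left of the bounding box.
Plate: 12.8 × 2, A = 25.6 in², x = 6.4 in, Ī = 349.525 in⁴.
Hole 1 (subtracted): ⌀0.4, A = 0.125664 in², x = 3.2 in, Ī = 0.00125664 in⁴.
Hole 2 (subtracted): ⌀0.4, A = 0.125664 in², x = 6.4 in, Ī = 0.00125664 in⁴.
Hole 3 (subtracted): ⌀0.4, A = 0.125664 in², x = 9.6 in, Ī = 0.00125664 in⁴.
By symmetry the centroid is at mid-width, x̄ = 6.4 in.
Transfer each piece to the vertical centroidal axis using Ī + A·d² with d = x − 6.4:
  plate: d = 0 in → contributes +349.525 in⁴
  hole 1: d = -3.2 in → contributes −1.28805 in⁴
  hole 2: d = 0 in → contributes −0.00125664 in⁴
  hole 3: d = 3.2 in → contributes −1.28805 in⁴
Total I = 346.948 in⁴.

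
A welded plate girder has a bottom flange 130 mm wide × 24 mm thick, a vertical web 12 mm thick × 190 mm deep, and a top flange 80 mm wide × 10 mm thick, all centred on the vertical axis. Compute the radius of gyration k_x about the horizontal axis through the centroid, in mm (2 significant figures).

k_x ≈ 81 mm

Treat the section as a set of non-overlapping primitives; coordinates are from the bounding-box lower-left.
Bottom plate: 130 × 24, A = 3 120 mm², y = 12 mm, Ī = 149 760 mm⁴.
Web plate: 12 × 190, A = 2 280 mm², y = 119 mm, Ī = 6 859 000 mm⁴.
Top plate: 80 × 10, A = 800 mm², y = 219 mm, Ī = 6 667 mm⁴.
Centroid: ȳ = ΣA·y / ΣA = 78.06 mm.
Transfer each piece to the horizontal axis through the centroid using Ī + A·d² with d = y − 78.06:
  bottom plate: d = -66.06 mm → contributes +13 764 404 mm⁴
  web plate: d = 40.94 mm → contributes +10 680 832 mm⁴
  top plate: d = 140.9 mm → contributes +15 898 370 mm⁴
Total I = 40 343 606 mm⁴.
Radius of gyration: k = √(I/A) = √(40 343 606 / 6 200) = 80.67 mm.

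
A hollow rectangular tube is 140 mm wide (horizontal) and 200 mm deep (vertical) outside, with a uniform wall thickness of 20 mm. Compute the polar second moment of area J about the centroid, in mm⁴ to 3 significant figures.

J ≈ 9.16 × 10⁷ mm⁴

Treat the section as a set of non-overlapping primitives; coordinates are from the bounding-box lower-left.
Outer rectangle: 140 × 200, A = 28 000 mm², y = 100 mm, Ī = 93 333 333 mm⁴.
Inner void (subtracted): 100 × 160, A = 16 000 mm², y = 100 mm, Ī = 34 133 333 mm⁴.
By symmetry the centroid is at mid-height, ȳ = 100 mm.
All pieces are centred on the centroidal x-axis, so I = ΣĪ (holes subtracted) = 59 200 000 mm⁴.
Repeating about the centroidal y-axis gives I_y = 32 400 000 mm⁴.
Polar second moment: J = I_x + I_y = 91 600 000 mm⁴.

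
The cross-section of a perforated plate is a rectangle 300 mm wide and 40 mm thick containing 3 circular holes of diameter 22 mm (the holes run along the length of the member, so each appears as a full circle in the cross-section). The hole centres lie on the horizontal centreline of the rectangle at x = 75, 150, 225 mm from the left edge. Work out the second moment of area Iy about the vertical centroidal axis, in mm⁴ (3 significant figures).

Iy ≈ 8.57 × 10⁷ mm⁴

Break the section into simple shapes (no overlaps), measuring from the bottom-left corner of the bounding box.
Plate: 300 × 40, A = 12 000 mm², x = 150 mm, Ī = 90 000 000 mm⁴.
Hole 1 (subtracted): ⌀22, A = 380.13 mm², x = 75 mm, Ī = 11 499 mm⁴.
Hole 2 (subtracted): ⌀22, A = 380.13 mm², x = 150 mm, Ī = 11 499 mm⁴.
Hole 3 (subtracted): ⌀22, A = 380.13 mm², x = 225 mm, Ī = 11 499 mm⁴.
By symmetry the centroid is at mid-width, x̄ = 150 mm.
Transfer each piece to the vertical centroidal axis using Ī + A·d² with d = x − 150:
  plate: d = 0 mm → contributes +90 000 000 mm⁴
  hole 1: d = -75 mm → contributes −2 149 746 mm⁴
  hole 2: d = 0 mm → contributes −11 499 mm⁴
  hole 3: d = 75 mm → contributes −2 149 746 mm⁴
Total I = 85 689 010 mm⁴.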